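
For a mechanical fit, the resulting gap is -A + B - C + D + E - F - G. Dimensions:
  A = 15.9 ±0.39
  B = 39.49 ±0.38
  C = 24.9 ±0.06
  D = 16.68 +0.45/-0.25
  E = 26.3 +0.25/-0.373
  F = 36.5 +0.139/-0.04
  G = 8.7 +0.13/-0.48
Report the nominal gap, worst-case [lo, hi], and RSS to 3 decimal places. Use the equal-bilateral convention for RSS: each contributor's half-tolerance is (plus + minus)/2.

nominal=-3.530 wc=[-5.252,-1.480] rss=0.788

Stack each dimension's contribution:
  -A: nom -15.900 → Σnom=-15.900; wc +0.390/-0.390 → slack +0.390/-0.390; half-tol=0.390, Σhalf²=0.152100
  +B: nom +39.490 → Σnom=23.590; wc +0.380/-0.380 → slack +0.770/-0.770; half-tol=0.380, Σhalf²=0.296500
  -C: nom -24.900 → Σnom=-1.310; wc +0.060/-0.060 → slack +0.830/-0.830; half-tol=0.060, Σhalf²=0.300100
  +D: nom +16.680 → Σnom=15.370; wc +0.450/-0.250 → slack +1.280/-1.080; half-tol=0.350, Σhalf²=0.422600
  +E: nom +26.300 → Σnom=41.670; wc +0.250/-0.373 → slack +1.530/-1.453; half-tol=0.311, Σhalf²=0.519632
  -F: nom -36.500 → Σnom=5.170; wc +0.040/-0.139 → slack +1.570/-1.592; half-tol=0.090, Σhalf²=0.527643
  -G: nom -8.700 → Σnom=-3.530; wc +0.480/-0.130 → slack +2.050/-1.722; half-tol=0.305, Σhalf²=0.620668
Nominal = -3.530. Worst-case = [-3.530 - 1.722, -3.530 + 2.050] = [-5.252, -1.480]. RSS = √0.620668 = 0.788.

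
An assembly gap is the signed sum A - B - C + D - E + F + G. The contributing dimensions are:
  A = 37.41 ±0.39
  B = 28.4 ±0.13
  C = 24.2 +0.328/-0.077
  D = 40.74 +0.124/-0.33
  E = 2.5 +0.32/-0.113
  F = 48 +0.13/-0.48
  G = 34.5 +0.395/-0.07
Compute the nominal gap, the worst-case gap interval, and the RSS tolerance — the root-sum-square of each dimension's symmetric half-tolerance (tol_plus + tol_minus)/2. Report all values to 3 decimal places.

nominal=105.550 wc=[103.502,106.909] rss=0.675

Stack each dimension's contribution:
  +A: nom +37.410 → Σnom=37.410; wc +0.390/-0.390 → slack +0.390/-0.390; half-tol=0.390, Σhalf²=0.152100
  -B: nom -28.400 → Σnom=9.010; wc +0.130/-0.130 → slack +0.520/-0.520; half-tol=0.130, Σhalf²=0.169000
  -C: nom -24.200 → Σnom=-15.190; wc +0.077/-0.328 → slack +0.597/-0.848; half-tol=0.203, Σhalf²=0.210006
  +D: nom +40.740 → Σnom=25.550; wc +0.124/-0.330 → slack +0.721/-1.178; half-tol=0.227, Σhalf²=0.261535
  -E: nom -2.500 → Σnom=23.050; wc +0.113/-0.320 → slack +0.834/-1.498; half-tol=0.216, Σhalf²=0.308408
  +F: nom +48.000 → Σnom=71.050; wc +0.130/-0.480 → slack +0.964/-1.978; half-tol=0.305, Σhalf²=0.401432
  +G: nom +34.500 → Σnom=105.550; wc +0.395/-0.070 → slack +1.359/-2.048; half-tol=0.233, Σhalf²=0.455489
Nominal = 105.550. Worst-case = [105.550 - 2.048, 105.550 + 1.359] = [103.502, 106.909]. RSS = √0.455489 = 0.675.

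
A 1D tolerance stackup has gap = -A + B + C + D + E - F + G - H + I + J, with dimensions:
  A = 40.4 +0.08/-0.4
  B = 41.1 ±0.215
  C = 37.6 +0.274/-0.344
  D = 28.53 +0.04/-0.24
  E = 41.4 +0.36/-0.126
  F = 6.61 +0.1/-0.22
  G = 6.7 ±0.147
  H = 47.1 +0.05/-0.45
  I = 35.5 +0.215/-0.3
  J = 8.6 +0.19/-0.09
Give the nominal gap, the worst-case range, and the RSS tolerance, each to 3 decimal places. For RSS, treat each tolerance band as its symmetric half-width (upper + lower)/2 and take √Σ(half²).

nominal=105.320 wc=[103.628,107.831] rss=0.688

Stack each dimension's contribution:
  -A: nom -40.400 → Σnom=-40.400; wc +0.400/-0.080 → slack +0.400/-0.080; half-tol=0.240, Σhalf²=0.057600
  +B: nom +41.100 → Σnom=0.700; wc +0.215/-0.215 → slack +0.615/-0.295; half-tol=0.215, Σhalf²=0.103825
  +C: nom +37.600 → Σnom=38.300; wc +0.274/-0.344 → slack +0.889/-0.639; half-tol=0.309, Σhalf²=0.199306
  +D: nom +28.530 → Σnom=66.830; wc +0.040/-0.240 → slack +0.929/-0.879; half-tol=0.140, Σhalf²=0.218906
  +E: nom +41.400 → Σnom=108.230; wc +0.360/-0.126 → slack +1.289/-1.005; half-tol=0.243, Σhalf²=0.277955
  -F: nom -6.610 → Σnom=101.620; wc +0.220/-0.100 → slack +1.509/-1.105; half-tol=0.160, Σhalf²=0.303555
  +G: nom +6.700 → Σnom=108.320; wc +0.147/-0.147 → slack +1.656/-1.252; half-tol=0.147, Σhalf²=0.325164
  -H: nom -47.100 → Σnom=61.220; wc +0.450/-0.050 → slack +2.106/-1.302; half-tol=0.250, Σhalf²=0.387664
  +I: nom +35.500 → Σnom=96.720; wc +0.215/-0.300 → slack +2.321/-1.602; half-tol=0.258, Σhalf²=0.453970
  +J: nom +8.600 → Σnom=105.320; wc +0.190/-0.090 → slack +2.511/-1.692; half-tol=0.140, Σhalf²=0.473570
Nominal = 105.320. Worst-case = [105.320 - 1.692, 105.320 + 2.511] = [103.628, 107.831]. RSS = √0.473570 = 0.688.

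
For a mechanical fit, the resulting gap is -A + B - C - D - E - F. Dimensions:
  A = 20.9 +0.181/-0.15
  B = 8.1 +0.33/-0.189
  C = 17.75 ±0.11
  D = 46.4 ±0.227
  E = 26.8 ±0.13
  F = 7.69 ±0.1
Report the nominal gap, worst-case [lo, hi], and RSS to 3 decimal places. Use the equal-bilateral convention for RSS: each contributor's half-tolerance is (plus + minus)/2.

nominal=-111.440 wc=[-112.377,-110.393] rss=0.430

Stack each dimension's contribution:
  -A: nom -20.900 → Σnom=-20.900; wc +0.150/-0.181 → slack +0.150/-0.181; half-tol=0.165, Σhalf²=0.027390
  +B: nom +8.100 → Σnom=-12.800; wc +0.330/-0.189 → slack +0.480/-0.370; half-tol=0.260, Σhalf²=0.094730
  -C: nom -17.750 → Σnom=-30.550; wc +0.110/-0.110 → slack +0.590/-0.480; half-tol=0.110, Σhalf²=0.106830
  -D: nom -46.400 → Σnom=-76.950; wc +0.227/-0.227 → slack +0.817/-0.707; half-tol=0.227, Σhalf²=0.158359
  -E: nom -26.800 → Σnom=-103.750; wc +0.130/-0.130 → slack +0.947/-0.837; half-tol=0.130, Σhalf²=0.175259
  -F: nom -7.690 → Σnom=-111.440; wc +0.100/-0.100 → slack +1.047/-0.937; half-tol=0.100, Σhalf²=0.185259
Nominal = -111.440. Worst-case = [-111.440 - 0.937, -111.440 + 1.047] = [-112.377, -110.393]. RSS = √0.185259 = 0.430.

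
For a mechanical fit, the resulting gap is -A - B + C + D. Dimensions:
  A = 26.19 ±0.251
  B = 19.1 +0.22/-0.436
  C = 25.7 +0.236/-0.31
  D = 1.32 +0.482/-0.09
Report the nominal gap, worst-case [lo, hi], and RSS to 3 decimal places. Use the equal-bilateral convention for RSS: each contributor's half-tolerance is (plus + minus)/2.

nominal=-18.270 wc=[-19.141,-16.865] rss=0.572

Stack each dimension's contribution:
  -A: nom -26.190 → Σnom=-26.190; wc +0.251/-0.251 → slack +0.251/-0.251; half-tol=0.251, Σhalf²=0.063001
  -B: nom -19.100 → Σnom=-45.290; wc +0.436/-0.220 → slack +0.687/-0.471; half-tol=0.328, Σhalf²=0.170585
  +C: nom +25.700 → Σnom=-19.590; wc +0.236/-0.310 → slack +0.923/-0.781; half-tol=0.273, Σhalf²=0.245114
  +D: nom +1.320 → Σnom=-18.270; wc +0.482/-0.090 → slack +1.405/-0.871; half-tol=0.286, Σhalf²=0.326910
Nominal = -18.270. Worst-case = [-18.270 - 0.871, -18.270 + 1.405] = [-19.141, -16.865]. RSS = √0.326910 = 0.572.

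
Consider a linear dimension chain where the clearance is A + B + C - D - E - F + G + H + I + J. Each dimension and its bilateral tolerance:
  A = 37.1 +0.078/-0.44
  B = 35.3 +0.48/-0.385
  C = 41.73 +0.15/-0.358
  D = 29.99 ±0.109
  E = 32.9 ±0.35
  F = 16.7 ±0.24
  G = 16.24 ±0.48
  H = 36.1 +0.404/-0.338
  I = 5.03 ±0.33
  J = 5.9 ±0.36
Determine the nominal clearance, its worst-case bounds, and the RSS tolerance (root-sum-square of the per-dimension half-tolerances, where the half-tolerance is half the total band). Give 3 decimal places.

nominal=97.810 wc=[94.420,100.791] rss=1.057

Stack each dimension's contribution:
  +A: nom +37.100 → Σnom=37.100; wc +0.078/-0.440 → slack +0.078/-0.440; half-tol=0.259, Σhalf²=0.067081
  +B: nom +35.300 → Σnom=72.400; wc +0.480/-0.385 → slack +0.558/-0.825; half-tol=0.432, Σhalf²=0.254137
  +C: nom +41.730 → Σnom=114.130; wc +0.150/-0.358 → slack +0.708/-1.183; half-tol=0.254, Σhalf²=0.318653
  -D: nom -29.990 → Σnom=84.140; wc +0.109/-0.109 → slack +0.817/-1.292; half-tol=0.109, Σhalf²=0.330534
  -E: nom -32.900 → Σnom=51.240; wc +0.350/-0.350 → slack +1.167/-1.642; half-tol=0.350, Σhalf²=0.453034
  -F: nom -16.700 → Σnom=34.540; wc +0.240/-0.240 → slack +1.407/-1.882; half-tol=0.240, Σhalf²=0.510634
  +G: nom +16.240 → Σnom=50.780; wc +0.480/-0.480 → slack +1.887/-2.362; half-tol=0.480, Σhalf²=0.741034
  +H: nom +36.100 → Σnom=86.880; wc +0.404/-0.338 → slack +2.291/-2.700; half-tol=0.371, Σhalf²=0.878675
  +I: nom +5.030 → Σnom=91.910; wc +0.330/-0.330 → slack +2.621/-3.030; half-tol=0.330, Σhalf²=0.987575
  +J: nom +5.900 → Σnom=97.810; wc +0.360/-0.360 → slack +2.981/-3.390; half-tol=0.360, Σhalf²=1.117175
Nominal = 97.810. Worst-case = [97.810 - 3.390, 97.810 + 2.981] = [94.420, 100.791]. RSS = √1.117175 = 1.057.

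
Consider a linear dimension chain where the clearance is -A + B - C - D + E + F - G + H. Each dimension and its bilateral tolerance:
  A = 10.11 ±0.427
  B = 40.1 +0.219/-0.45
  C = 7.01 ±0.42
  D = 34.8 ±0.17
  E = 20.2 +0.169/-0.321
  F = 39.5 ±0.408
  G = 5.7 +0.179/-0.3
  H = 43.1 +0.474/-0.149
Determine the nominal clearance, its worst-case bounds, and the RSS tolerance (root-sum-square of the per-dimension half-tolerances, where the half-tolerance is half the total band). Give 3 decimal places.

nominal=85.280 wc=[82.756,87.867] rss=0.938

Stack each dimension's contribution:
  -A: nom -10.110 → Σnom=-10.110; wc +0.427/-0.427 → slack +0.427/-0.427; half-tol=0.427, Σhalf²=0.182329
  +B: nom +40.100 → Σnom=29.990; wc +0.219/-0.450 → slack +0.646/-0.877; half-tol=0.335, Σhalf²=0.294219
  -C: nom -7.010 → Σnom=22.980; wc +0.420/-0.420 → slack +1.066/-1.297; half-tol=0.420, Σhalf²=0.470619
  -D: nom -34.800 → Σnom=-11.820; wc +0.170/-0.170 → slack +1.236/-1.467; half-tol=0.170, Σhalf²=0.499519
  +E: nom +20.200 → Σnom=8.380; wc +0.169/-0.321 → slack +1.405/-1.788; half-tol=0.245, Σhalf²=0.559544
  +F: nom +39.500 → Σnom=47.880; wc +0.408/-0.408 → slack +1.813/-2.196; half-tol=0.408, Σhalf²=0.726008
  -G: nom -5.700 → Σnom=42.180; wc +0.300/-0.179 → slack +2.113/-2.375; half-tol=0.239, Σhalf²=0.783368
  +H: nom +43.100 → Σnom=85.280; wc +0.474/-0.149 → slack +2.587/-2.524; half-tol=0.311, Σhalf²=0.880401
Nominal = 85.280. Worst-case = [85.280 - 2.524, 85.280 + 2.587] = [82.756, 87.867]. RSS = √0.880401 = 0.938.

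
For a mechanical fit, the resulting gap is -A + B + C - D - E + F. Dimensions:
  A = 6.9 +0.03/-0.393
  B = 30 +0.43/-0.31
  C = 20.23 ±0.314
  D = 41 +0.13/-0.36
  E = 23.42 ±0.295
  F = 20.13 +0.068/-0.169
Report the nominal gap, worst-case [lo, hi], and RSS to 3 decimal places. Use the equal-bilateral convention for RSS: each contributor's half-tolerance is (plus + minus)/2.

Stack each dimension's contribution:
  -A: nom -6.900 → Σnom=-6.900; wc +0.393/-0.030 → slack +0.393/-0.030; half-tol=0.212, Σhalf²=0.044732
  +B: nom +30.000 → Σnom=23.100; wc +0.430/-0.310 → slack +0.823/-0.340; half-tol=0.370, Σhalf²=0.181632
  +C: nom +20.230 → Σnom=43.330; wc +0.314/-0.314 → slack +1.137/-0.654; half-tol=0.314, Σhalf²=0.280228
  -D: nom -41.000 → Σnom=2.330; wc +0.360/-0.130 → slack +1.497/-0.784; half-tol=0.245, Σhalf²=0.340253
  -E: nom -23.420 → Σnom=-21.090; wc +0.295/-0.295 → slack +1.792/-1.079; half-tol=0.295, Σhalf²=0.427278
  +F: nom +20.130 → Σnom=-0.960; wc +0.068/-0.169 → slack +1.860/-1.248; half-tol=0.119, Σhalf²=0.441320
Nominal = -0.960. Worst-case = [-0.960 - 1.248, -0.960 + 1.860] = [-2.208, 0.900]. RSS = √0.441320 = 0.664.

nominal=-0.960 wc=[-2.208,0.900] rss=0.664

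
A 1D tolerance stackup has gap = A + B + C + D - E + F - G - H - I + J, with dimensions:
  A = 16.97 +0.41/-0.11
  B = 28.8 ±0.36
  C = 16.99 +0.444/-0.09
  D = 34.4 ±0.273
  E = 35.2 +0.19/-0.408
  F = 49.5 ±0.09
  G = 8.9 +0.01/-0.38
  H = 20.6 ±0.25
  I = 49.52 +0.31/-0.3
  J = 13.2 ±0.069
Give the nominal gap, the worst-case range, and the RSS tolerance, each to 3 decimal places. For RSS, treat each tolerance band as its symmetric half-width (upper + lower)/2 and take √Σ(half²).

Stack each dimension's contribution:
  +A: nom +16.970 → Σnom=16.970; wc +0.410/-0.110 → slack +0.410/-0.110; half-tol=0.260, Σhalf²=0.067600
  +B: nom +28.800 → Σnom=45.770; wc +0.360/-0.360 → slack +0.770/-0.470; half-tol=0.360, Σhalf²=0.197200
  +C: nom +16.990 → Σnom=62.760; wc +0.444/-0.090 → slack +1.214/-0.560; half-tol=0.267, Σhalf²=0.268489
  +D: nom +34.400 → Σnom=97.160; wc +0.273/-0.273 → slack +1.487/-0.833; half-tol=0.273, Σhalf²=0.343018
  -E: nom -35.200 → Σnom=61.960; wc +0.408/-0.190 → slack +1.895/-1.023; half-tol=0.299, Σhalf²=0.432419
  +F: nom +49.500 → Σnom=111.460; wc +0.090/-0.090 → slack +1.985/-1.113; half-tol=0.090, Σhalf²=0.440519
  -G: nom -8.900 → Σnom=102.560; wc +0.380/-0.010 → slack +2.365/-1.123; half-tol=0.195, Σhalf²=0.478544
  -H: nom -20.600 → Σnom=81.960; wc +0.250/-0.250 → slack +2.615/-1.373; half-tol=0.250, Σhalf²=0.541044
  -I: nom -49.520 → Σnom=32.440; wc +0.300/-0.310 → slack +2.915/-1.683; half-tol=0.305, Σhalf²=0.634069
  +J: nom +13.200 → Σnom=45.640; wc +0.069/-0.069 → slack +2.984/-1.752; half-tol=0.069, Σhalf²=0.638830
Nominal = 45.640. Worst-case = [45.640 - 1.752, 45.640 + 2.984] = [43.888, 48.624]. RSS = √0.638830 = 0.799.

nominal=45.640 wc=[43.888,48.624] rss=0.799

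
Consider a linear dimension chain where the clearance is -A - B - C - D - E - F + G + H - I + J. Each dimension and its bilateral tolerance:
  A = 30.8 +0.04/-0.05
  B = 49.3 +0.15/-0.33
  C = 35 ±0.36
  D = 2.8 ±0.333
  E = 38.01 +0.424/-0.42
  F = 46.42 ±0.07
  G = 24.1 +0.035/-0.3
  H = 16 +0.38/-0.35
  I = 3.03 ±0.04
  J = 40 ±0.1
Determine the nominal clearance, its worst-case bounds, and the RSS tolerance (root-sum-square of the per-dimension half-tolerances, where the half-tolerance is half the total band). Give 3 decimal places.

Stack each dimension's contribution:
  -A: nom -30.800 → Σnom=-30.800; wc +0.050/-0.040 → slack +0.050/-0.040; half-tol=0.045, Σhalf²=0.002025
  -B: nom -49.300 → Σnom=-80.100; wc +0.330/-0.150 → slack +0.380/-0.190; half-tol=0.240, Σhalf²=0.059625
  -C: nom -35.000 → Σnom=-115.100; wc +0.360/-0.360 → slack +0.740/-0.550; half-tol=0.360, Σhalf²=0.189225
  -D: nom -2.800 → Σnom=-117.900; wc +0.333/-0.333 → slack +1.073/-0.883; half-tol=0.333, Σhalf²=0.300114
  -E: nom -38.010 → Σnom=-155.910; wc +0.420/-0.424 → slack +1.493/-1.307; half-tol=0.422, Σhalf²=0.478198
  -F: nom -46.420 → Σnom=-202.330; wc +0.070/-0.070 → slack +1.563/-1.377; half-tol=0.070, Σhalf²=0.483098
  +G: nom +24.100 → Σnom=-178.230; wc +0.035/-0.300 → slack +1.598/-1.677; half-tol=0.167, Σhalf²=0.511154
  +H: nom +16.000 → Σnom=-162.230; wc +0.380/-0.350 → slack +1.978/-2.027; half-tol=0.365, Σhalf²=0.644379
  -I: nom -3.030 → Σnom=-165.260; wc +0.040/-0.040 → slack +2.018/-2.067; half-tol=0.040, Σhalf²=0.645979
  +J: nom +40.000 → Σnom=-125.260; wc +0.100/-0.100 → slack +2.118/-2.167; half-tol=0.100, Σhalf²=0.655979
Nominal = -125.260. Worst-case = [-125.260 - 2.167, -125.260 + 2.118] = [-127.427, -123.142]. RSS = √0.655979 = 0.810.

nominal=-125.260 wc=[-127.427,-123.142] rss=0.810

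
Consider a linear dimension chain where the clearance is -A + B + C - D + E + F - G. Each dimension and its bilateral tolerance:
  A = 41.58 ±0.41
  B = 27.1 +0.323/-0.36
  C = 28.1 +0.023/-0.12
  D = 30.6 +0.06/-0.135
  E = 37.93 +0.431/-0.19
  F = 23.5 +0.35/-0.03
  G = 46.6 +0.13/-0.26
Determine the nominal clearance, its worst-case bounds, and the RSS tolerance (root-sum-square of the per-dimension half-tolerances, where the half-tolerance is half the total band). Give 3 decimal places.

Stack each dimension's contribution:
  -A: nom -41.580 → Σnom=-41.580; wc +0.410/-0.410 → slack +0.410/-0.410; half-tol=0.410, Σhalf²=0.168100
  +B: nom +27.100 → Σnom=-14.480; wc +0.323/-0.360 → slack +0.733/-0.770; half-tol=0.342, Σhalf²=0.284722
  +C: nom +28.100 → Σnom=13.620; wc +0.023/-0.120 → slack +0.756/-0.890; half-tol=0.071, Σhalf²=0.289834
  -D: nom -30.600 → Σnom=-16.980; wc +0.135/-0.060 → slack +0.891/-0.950; half-tol=0.098, Σhalf²=0.299341
  +E: nom +37.930 → Σnom=20.950; wc +0.431/-0.190 → slack +1.322/-1.140; half-tol=0.310, Σhalf²=0.395751
  +F: nom +23.500 → Σnom=44.450; wc +0.350/-0.030 → slack +1.672/-1.170; half-tol=0.190, Σhalf²=0.431851
  -G: nom -46.600 → Σnom=-2.150; wc +0.260/-0.130 → slack +1.932/-1.300; half-tol=0.195, Σhalf²=0.469876
Nominal = -2.150. Worst-case = [-2.150 - 1.300, -2.150 + 1.932] = [-3.450, -0.218]. RSS = √0.469876 = 0.685.

nominal=-2.150 wc=[-3.450,-0.218] rss=0.685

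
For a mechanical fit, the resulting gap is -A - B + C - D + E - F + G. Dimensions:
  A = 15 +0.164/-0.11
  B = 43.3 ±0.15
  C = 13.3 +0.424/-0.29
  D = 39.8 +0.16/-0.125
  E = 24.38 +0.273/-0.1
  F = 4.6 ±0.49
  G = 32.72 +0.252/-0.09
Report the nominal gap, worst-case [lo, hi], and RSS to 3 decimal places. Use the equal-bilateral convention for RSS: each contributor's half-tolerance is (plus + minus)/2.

nominal=-32.300 wc=[-33.744,-30.476] rss=0.702

Stack each dimension's contribution:
  -A: nom -15.000 → Σnom=-15.000; wc +0.110/-0.164 → slack +0.110/-0.164; half-tol=0.137, Σhalf²=0.018769
  -B: nom -43.300 → Σnom=-58.300; wc +0.150/-0.150 → slack +0.260/-0.314; half-tol=0.150, Σhalf²=0.041269
  +C: nom +13.300 → Σnom=-45.000; wc +0.424/-0.290 → slack +0.684/-0.604; half-tol=0.357, Σhalf²=0.168718
  -D: nom -39.800 → Σnom=-84.800; wc +0.125/-0.160 → slack +0.809/-0.764; half-tol=0.143, Σhalf²=0.189024
  +E: nom +24.380 → Σnom=-60.420; wc +0.273/-0.100 → slack +1.082/-0.864; half-tol=0.186, Σhalf²=0.223806
  -F: nom -4.600 → Σnom=-65.020; wc +0.490/-0.490 → slack +1.572/-1.354; half-tol=0.490, Σhalf²=0.463906
  +G: nom +32.720 → Σnom=-32.300; wc +0.252/-0.090 → slack +1.824/-1.444; half-tol=0.171, Σhalf²=0.493147
Nominal = -32.300. Worst-case = [-32.300 - 1.444, -32.300 + 1.824] = [-33.744, -30.476]. RSS = √0.493147 = 0.702.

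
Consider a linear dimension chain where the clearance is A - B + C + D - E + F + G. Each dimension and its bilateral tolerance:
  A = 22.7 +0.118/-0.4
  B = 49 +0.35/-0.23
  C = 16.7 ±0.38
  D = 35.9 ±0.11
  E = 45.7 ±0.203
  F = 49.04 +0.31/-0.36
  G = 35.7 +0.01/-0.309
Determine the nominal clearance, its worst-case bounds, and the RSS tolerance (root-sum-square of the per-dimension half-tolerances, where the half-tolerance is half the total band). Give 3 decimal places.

Stack each dimension's contribution:
  +A: nom +22.700 → Σnom=22.700; wc +0.118/-0.400 → slack +0.118/-0.400; half-tol=0.259, Σhalf²=0.067081
  -B: nom -49.000 → Σnom=-26.300; wc +0.230/-0.350 → slack +0.348/-0.750; half-tol=0.290, Σhalf²=0.151181
  +C: nom +16.700 → Σnom=-9.600; wc +0.380/-0.380 → slack +0.728/-1.130; half-tol=0.380, Σhalf²=0.295581
  +D: nom +35.900 → Σnom=26.300; wc +0.110/-0.110 → slack +0.838/-1.240; half-tol=0.110, Σhalf²=0.307681
  -E: nom -45.700 → Σnom=-19.400; wc +0.203/-0.203 → slack +1.041/-1.443; half-tol=0.203, Σhalf²=0.348890
  +F: nom +49.040 → Σnom=29.640; wc +0.310/-0.360 → slack +1.351/-1.803; half-tol=0.335, Σhalf²=0.461115
  +G: nom +35.700 → Σnom=65.340; wc +0.010/-0.309 → slack +1.361/-2.112; half-tol=0.160, Σhalf²=0.486555
Nominal = 65.340. Worst-case = [65.340 - 2.112, 65.340 + 1.361] = [63.228, 66.701]. RSS = √0.486555 = 0.698.

nominal=65.340 wc=[63.228,66.701] rss=0.698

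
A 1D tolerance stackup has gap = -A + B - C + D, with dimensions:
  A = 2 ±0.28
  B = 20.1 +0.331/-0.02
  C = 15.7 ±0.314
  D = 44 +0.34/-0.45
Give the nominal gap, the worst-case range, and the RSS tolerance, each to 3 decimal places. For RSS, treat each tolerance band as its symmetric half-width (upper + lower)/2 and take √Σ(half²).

nominal=46.400 wc=[45.336,47.665] rss=0.603

Stack each dimension's contribution:
  -A: nom -2.000 → Σnom=-2.000; wc +0.280/-0.280 → slack +0.280/-0.280; half-tol=0.280, Σhalf²=0.078400
  +B: nom +20.100 → Σnom=18.100; wc +0.331/-0.020 → slack +0.611/-0.300; half-tol=0.176, Σhalf²=0.109200
  -C: nom -15.700 → Σnom=2.400; wc +0.314/-0.314 → slack +0.925/-0.614; half-tol=0.314, Σhalf²=0.207796
  +D: nom +44.000 → Σnom=46.400; wc +0.340/-0.450 → slack +1.265/-1.064; half-tol=0.395, Σhalf²=0.363821
Nominal = 46.400. Worst-case = [46.400 - 1.064, 46.400 + 1.265] = [45.336, 47.665]. RSS = √0.363821 = 0.603.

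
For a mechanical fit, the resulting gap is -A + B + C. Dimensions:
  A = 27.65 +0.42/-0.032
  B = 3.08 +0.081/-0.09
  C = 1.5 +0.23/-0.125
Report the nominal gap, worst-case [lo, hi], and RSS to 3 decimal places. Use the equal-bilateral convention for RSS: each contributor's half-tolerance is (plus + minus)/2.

nominal=-23.070 wc=[-23.705,-22.727] rss=0.300

Stack each dimension's contribution:
  -A: nom -27.650 → Σnom=-27.650; wc +0.032/-0.420 → slack +0.032/-0.420; half-tol=0.226, Σhalf²=0.051076
  +B: nom +3.080 → Σnom=-24.570; wc +0.081/-0.090 → slack +0.113/-0.510; half-tol=0.085, Σhalf²=0.058386
  +C: nom +1.500 → Σnom=-23.070; wc +0.230/-0.125 → slack +0.343/-0.635; half-tol=0.177, Σhalf²=0.089892
Nominal = -23.070. Worst-case = [-23.070 - 0.635, -23.070 + 0.343] = [-23.705, -22.727]. RSS = √0.089892 = 0.300.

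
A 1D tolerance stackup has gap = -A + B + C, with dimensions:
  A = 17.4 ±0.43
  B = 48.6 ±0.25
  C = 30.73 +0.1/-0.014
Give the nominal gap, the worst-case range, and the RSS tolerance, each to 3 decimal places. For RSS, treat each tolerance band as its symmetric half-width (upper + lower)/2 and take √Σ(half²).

nominal=61.930 wc=[61.236,62.710] rss=0.501

Stack each dimension's contribution:
  -A: nom -17.400 → Σnom=-17.400; wc +0.430/-0.430 → slack +0.430/-0.430; half-tol=0.430, Σhalf²=0.184900
  +B: nom +48.600 → Σnom=31.200; wc +0.250/-0.250 → slack +0.680/-0.680; half-tol=0.250, Σhalf²=0.247400
  +C: nom +30.730 → Σnom=61.930; wc +0.100/-0.014 → slack +0.780/-0.694; half-tol=0.057, Σhalf²=0.250649
Nominal = 61.930. Worst-case = [61.930 - 0.694, 61.930 + 0.780] = [61.236, 62.710]. RSS = √0.250649 = 0.501.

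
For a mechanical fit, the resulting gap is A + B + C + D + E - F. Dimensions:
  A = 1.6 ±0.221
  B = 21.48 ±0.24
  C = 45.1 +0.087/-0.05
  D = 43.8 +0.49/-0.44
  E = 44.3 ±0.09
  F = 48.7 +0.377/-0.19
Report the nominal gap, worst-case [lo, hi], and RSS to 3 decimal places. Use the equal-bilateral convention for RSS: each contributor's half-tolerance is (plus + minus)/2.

Stack each dimension's contribution:
  +A: nom +1.600 → Σnom=1.600; wc +0.221/-0.221 → slack +0.221/-0.221; half-tol=0.221, Σhalf²=0.048841
  +B: nom +21.480 → Σnom=23.080; wc +0.240/-0.240 → slack +0.461/-0.461; half-tol=0.240, Σhalf²=0.106441
  +C: nom +45.100 → Σnom=68.180; wc +0.087/-0.050 → slack +0.548/-0.511; half-tol=0.069, Σhalf²=0.111133
  +D: nom +43.800 → Σnom=111.980; wc +0.490/-0.440 → slack +1.038/-0.951; half-tol=0.465, Σhalf²=0.327358
  +E: nom +44.300 → Σnom=156.280; wc +0.090/-0.090 → slack +1.128/-1.041; half-tol=0.090, Σhalf²=0.335458
  -F: nom -48.700 → Σnom=107.580; wc +0.190/-0.377 → slack +1.318/-1.418; half-tol=0.283, Σhalf²=0.415830
Nominal = 107.580. Worst-case = [107.580 - 1.418, 107.580 + 1.318] = [106.162, 108.898]. RSS = √0.415830 = 0.645.

nominal=107.580 wc=[106.162,108.898] rss=0.645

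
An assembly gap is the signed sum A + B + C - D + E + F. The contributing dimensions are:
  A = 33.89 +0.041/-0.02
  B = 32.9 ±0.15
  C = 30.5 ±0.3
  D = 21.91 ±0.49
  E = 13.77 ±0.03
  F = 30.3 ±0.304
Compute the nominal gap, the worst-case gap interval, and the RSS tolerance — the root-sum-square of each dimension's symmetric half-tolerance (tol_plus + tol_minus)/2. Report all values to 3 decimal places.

nominal=119.450 wc=[118.156,120.765] rss=0.668

Stack each dimension's contribution:
  +A: nom +33.890 → Σnom=33.890; wc +0.041/-0.020 → slack +0.041/-0.020; half-tol=0.030, Σhalf²=0.000930
  +B: nom +32.900 → Σnom=66.790; wc +0.150/-0.150 → slack +0.191/-0.170; half-tol=0.150, Σhalf²=0.023430
  +C: nom +30.500 → Σnom=97.290; wc +0.300/-0.300 → slack +0.491/-0.470; half-tol=0.300, Σhalf²=0.113430
  -D: nom -21.910 → Σnom=75.380; wc +0.490/-0.490 → slack +0.981/-0.960; half-tol=0.490, Σhalf²=0.353530
  +E: nom +13.770 → Σnom=89.150; wc +0.030/-0.030 → slack +1.011/-0.990; half-tol=0.030, Σhalf²=0.354430
  +F: nom +30.300 → Σnom=119.450; wc +0.304/-0.304 → slack +1.315/-1.294; half-tol=0.304, Σhalf²=0.446846
Nominal = 119.450. Worst-case = [119.450 - 1.294, 119.450 + 1.315] = [118.156, 120.765]. RSS = √0.446846 = 0.668.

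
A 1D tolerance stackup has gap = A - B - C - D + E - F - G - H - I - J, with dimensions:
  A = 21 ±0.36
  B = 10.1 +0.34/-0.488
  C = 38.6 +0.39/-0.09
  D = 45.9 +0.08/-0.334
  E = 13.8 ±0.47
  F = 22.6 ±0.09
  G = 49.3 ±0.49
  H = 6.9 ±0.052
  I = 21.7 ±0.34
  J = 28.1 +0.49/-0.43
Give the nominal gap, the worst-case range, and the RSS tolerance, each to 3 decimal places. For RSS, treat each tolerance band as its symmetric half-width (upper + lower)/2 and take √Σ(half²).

nominal=-188.400 wc=[-191.502,-185.256] rss=1.096

Stack each dimension's contribution:
  +A: nom +21.000 → Σnom=21.000; wc +0.360/-0.360 → slack +0.360/-0.360; half-tol=0.360, Σhalf²=0.129600
  -B: nom -10.100 → Σnom=10.900; wc +0.488/-0.340 → slack +0.848/-0.700; half-tol=0.414, Σhalf²=0.300996
  -C: nom -38.600 → Σnom=-27.700; wc +0.090/-0.390 → slack +0.938/-1.090; half-tol=0.240, Σhalf²=0.358596
  -D: nom -45.900 → Σnom=-73.600; wc +0.334/-0.080 → slack +1.272/-1.170; half-tol=0.207, Σhalf²=0.401445
  +E: nom +13.800 → Σnom=-59.800; wc +0.470/-0.470 → slack +1.742/-1.640; half-tol=0.470, Σhalf²=0.622345
  -F: nom -22.600 → Σnom=-82.400; wc +0.090/-0.090 → slack +1.832/-1.730; half-tol=0.090, Σhalf²=0.630445
  -G: nom -49.300 → Σnom=-131.700; wc +0.490/-0.490 → slack +2.322/-2.220; half-tol=0.490, Σhalf²=0.870545
  -H: nom -6.900 → Σnom=-138.600; wc +0.052/-0.052 → slack +2.374/-2.272; half-tol=0.052, Σhalf²=0.873249
  -I: nom -21.700 → Σnom=-160.300; wc +0.340/-0.340 → slack +2.714/-2.612; half-tol=0.340, Σhalf²=0.988849
  -J: nom -28.100 → Σnom=-188.400; wc +0.430/-0.490 → slack +3.144/-3.102; half-tol=0.460, Σhalf²=1.200449
Nominal = -188.400. Worst-case = [-188.400 - 3.102, -188.400 + 3.144] = [-191.502, -185.256]. RSS = √1.200449 = 1.096.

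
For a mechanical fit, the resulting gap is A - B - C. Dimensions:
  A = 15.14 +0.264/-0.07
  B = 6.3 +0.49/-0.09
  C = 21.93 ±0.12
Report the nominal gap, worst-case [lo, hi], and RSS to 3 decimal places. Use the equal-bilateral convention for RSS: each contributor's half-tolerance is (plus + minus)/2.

Stack each dimension's contribution:
  +A: nom +15.140 → Σnom=15.140; wc +0.264/-0.070 → slack +0.264/-0.070; half-tol=0.167, Σhalf²=0.027889
  -B: nom -6.300 → Σnom=8.840; wc +0.090/-0.490 → slack +0.354/-0.560; half-tol=0.290, Σhalf²=0.111989
  -C: nom -21.930 → Σnom=-13.090; wc +0.120/-0.120 → slack +0.474/-0.680; half-tol=0.120, Σhalf²=0.126389
Nominal = -13.090. Worst-case = [-13.090 - 0.680, -13.090 + 0.474] = [-13.770, -12.616]. RSS = √0.126389 = 0.356.

nominal=-13.090 wc=[-13.770,-12.616] rss=0.356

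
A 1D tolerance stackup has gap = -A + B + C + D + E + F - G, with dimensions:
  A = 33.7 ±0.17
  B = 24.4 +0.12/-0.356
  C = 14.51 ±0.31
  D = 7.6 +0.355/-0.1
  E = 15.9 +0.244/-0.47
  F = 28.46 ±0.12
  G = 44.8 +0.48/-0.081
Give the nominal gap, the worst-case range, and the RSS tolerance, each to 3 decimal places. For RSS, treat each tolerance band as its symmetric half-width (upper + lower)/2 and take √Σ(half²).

Stack each dimension's contribution:
  -A: nom -33.700 → Σnom=-33.700; wc +0.170/-0.170 → slack +0.170/-0.170; half-tol=0.170, Σhalf²=0.028900
  +B: nom +24.400 → Σnom=-9.300; wc +0.120/-0.356 → slack +0.290/-0.526; half-tol=0.238, Σhalf²=0.085544
  +C: nom +14.510 → Σnom=5.210; wc +0.310/-0.310 → slack +0.600/-0.836; half-tol=0.310, Σhalf²=0.181644
  +D: nom +7.600 → Σnom=12.810; wc +0.355/-0.100 → slack +0.955/-0.936; half-tol=0.227, Σhalf²=0.233400
  +E: nom +15.900 → Σnom=28.710; wc +0.244/-0.470 → slack +1.199/-1.406; half-tol=0.357, Σhalf²=0.360849
  +F: nom +28.460 → Σnom=57.170; wc +0.120/-0.120 → slack +1.319/-1.526; half-tol=0.120, Σhalf²=0.375249
  -G: nom -44.800 → Σnom=12.370; wc +0.081/-0.480 → slack +1.400/-2.006; half-tol=0.280, Σhalf²=0.453929
Nominal = 12.370. Worst-case = [12.370 - 2.006, 12.370 + 1.400] = [10.364, 13.770]. RSS = √0.453929 = 0.674.

nominal=12.370 wc=[10.364,13.770] rss=0.674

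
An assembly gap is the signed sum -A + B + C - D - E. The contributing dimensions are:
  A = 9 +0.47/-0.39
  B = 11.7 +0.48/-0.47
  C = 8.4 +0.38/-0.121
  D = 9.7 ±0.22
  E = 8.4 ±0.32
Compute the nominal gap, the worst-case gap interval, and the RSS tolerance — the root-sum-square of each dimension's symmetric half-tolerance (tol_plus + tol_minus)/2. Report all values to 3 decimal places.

nominal=-7.000 wc=[-8.601,-5.210] rss=0.790

Stack each dimension's contribution:
  -A: nom -9.000 → Σnom=-9.000; wc +0.390/-0.470 → slack +0.390/-0.470; half-tol=0.430, Σhalf²=0.184900
  +B: nom +11.700 → Σnom=2.700; wc +0.480/-0.470 → slack +0.870/-0.940; half-tol=0.475, Σhalf²=0.410525
  +C: nom +8.400 → Σnom=11.100; wc +0.380/-0.121 → slack +1.250/-1.061; half-tol=0.251, Σhalf²=0.473275
  -D: nom -9.700 → Σnom=1.400; wc +0.220/-0.220 → slack +1.470/-1.281; half-tol=0.220, Σhalf²=0.521675
  -E: nom -8.400 → Σnom=-7.000; wc +0.320/-0.320 → slack +1.790/-1.601; half-tol=0.320, Σhalf²=0.624075
Nominal = -7.000. Worst-case = [-7.000 - 1.601, -7.000 + 1.790] = [-8.601, -5.210]. RSS = √0.624075 = 0.790.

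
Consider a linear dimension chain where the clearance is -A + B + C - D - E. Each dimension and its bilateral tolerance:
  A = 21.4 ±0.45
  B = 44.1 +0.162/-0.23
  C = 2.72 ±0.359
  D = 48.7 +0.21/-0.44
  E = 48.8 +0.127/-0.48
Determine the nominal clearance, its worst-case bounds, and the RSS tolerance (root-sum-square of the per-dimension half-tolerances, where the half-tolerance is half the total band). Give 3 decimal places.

nominal=-72.080 wc=[-73.456,-70.189] rss=0.753

Stack each dimension's contribution:
  -A: nom -21.400 → Σnom=-21.400; wc +0.450/-0.450 → slack +0.450/-0.450; half-tol=0.450, Σhalf²=0.202500
  +B: nom +44.100 → Σnom=22.700; wc +0.162/-0.230 → slack +0.612/-0.680; half-tol=0.196, Σhalf²=0.240916
  +C: nom +2.720 → Σnom=25.420; wc +0.359/-0.359 → slack +0.971/-1.039; half-tol=0.359, Σhalf²=0.369797
  -D: nom -48.700 → Σnom=-23.280; wc +0.440/-0.210 → slack +1.411/-1.249; half-tol=0.325, Σhalf²=0.475422
  -E: nom -48.800 → Σnom=-72.080; wc +0.480/-0.127 → slack +1.891/-1.376; half-tol=0.303, Σhalf²=0.567534
Nominal = -72.080. Worst-case = [-72.080 - 1.376, -72.080 + 1.891] = [-73.456, -70.189]. RSS = √0.567534 = 0.753.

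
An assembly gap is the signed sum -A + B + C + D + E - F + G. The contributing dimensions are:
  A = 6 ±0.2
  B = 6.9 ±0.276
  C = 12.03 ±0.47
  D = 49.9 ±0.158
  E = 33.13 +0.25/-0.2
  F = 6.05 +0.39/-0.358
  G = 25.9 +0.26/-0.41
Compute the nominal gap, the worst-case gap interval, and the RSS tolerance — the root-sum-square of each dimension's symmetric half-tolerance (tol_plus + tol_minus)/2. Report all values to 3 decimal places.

nominal=115.810 wc=[113.706,117.782] rss=0.815

Stack each dimension's contribution:
  -A: nom -6.000 → Σnom=-6.000; wc +0.200/-0.200 → slack +0.200/-0.200; half-tol=0.200, Σhalf²=0.040000
  +B: nom +6.900 → Σnom=0.900; wc +0.276/-0.276 → slack +0.476/-0.476; half-tol=0.276, Σhalf²=0.116176
  +C: nom +12.030 → Σnom=12.930; wc +0.470/-0.470 → slack +0.946/-0.946; half-tol=0.470, Σhalf²=0.337076
  +D: nom +49.900 → Σnom=62.830; wc +0.158/-0.158 → slack +1.104/-1.104; half-tol=0.158, Σhalf²=0.362040
  +E: nom +33.130 → Σnom=95.960; wc +0.250/-0.200 → slack +1.354/-1.304; half-tol=0.225, Σhalf²=0.412665
  -F: nom -6.050 → Σnom=89.910; wc +0.358/-0.390 → slack +1.712/-1.694; half-tol=0.374, Σhalf²=0.552541
  +G: nom +25.900 → Σnom=115.810; wc +0.260/-0.410 → slack +1.972/-2.104; half-tol=0.335, Σhalf²=0.664766
Nominal = 115.810. Worst-case = [115.810 - 2.104, 115.810 + 1.972] = [113.706, 117.782]. RSS = √0.664766 = 0.815.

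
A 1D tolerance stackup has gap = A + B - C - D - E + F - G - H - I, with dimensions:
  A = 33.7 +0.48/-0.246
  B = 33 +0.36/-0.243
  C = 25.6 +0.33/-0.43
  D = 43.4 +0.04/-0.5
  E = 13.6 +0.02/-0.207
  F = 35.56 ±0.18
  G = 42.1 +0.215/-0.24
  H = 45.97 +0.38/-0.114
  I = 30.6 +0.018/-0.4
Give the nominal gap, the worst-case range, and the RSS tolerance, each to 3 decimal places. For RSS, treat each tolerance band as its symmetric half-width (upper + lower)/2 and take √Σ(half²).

nominal=-99.010 wc=[-100.682,-96.099] rss=0.801

Stack each dimension's contribution:
  +A: nom +33.700 → Σnom=33.700; wc +0.480/-0.246 → slack +0.480/-0.246; half-tol=0.363, Σhalf²=0.131769
  +B: nom +33.000 → Σnom=66.700; wc +0.360/-0.243 → slack +0.840/-0.489; half-tol=0.301, Σhalf²=0.222671
  -C: nom -25.600 → Σnom=41.100; wc +0.430/-0.330 → slack +1.270/-0.819; half-tol=0.380, Σhalf²=0.367071
  -D: nom -43.400 → Σnom=-2.300; wc +0.500/-0.040 → slack +1.770/-0.859; half-tol=0.270, Σhalf²=0.439971
  -E: nom -13.600 → Σnom=-15.900; wc +0.207/-0.020 → slack +1.977/-0.879; half-tol=0.113, Σhalf²=0.452853
  +F: nom +35.560 → Σnom=19.660; wc +0.180/-0.180 → slack +2.157/-1.059; half-tol=0.180, Σhalf²=0.485253
  -G: nom -42.100 → Σnom=-22.440; wc +0.240/-0.215 → slack +2.397/-1.274; half-tol=0.227, Σhalf²=0.537010
  -H: nom -45.970 → Σnom=-68.410; wc +0.114/-0.380 → slack +2.511/-1.654; half-tol=0.247, Σhalf²=0.598019
  -I: nom -30.600 → Σnom=-99.010; wc +0.400/-0.018 → slack +2.911/-1.672; half-tol=0.209, Σhalf²=0.641700
Nominal = -99.010. Worst-case = [-99.010 - 1.672, -99.010 + 2.911] = [-100.682, -96.099]. RSS = √0.641700 = 0.801.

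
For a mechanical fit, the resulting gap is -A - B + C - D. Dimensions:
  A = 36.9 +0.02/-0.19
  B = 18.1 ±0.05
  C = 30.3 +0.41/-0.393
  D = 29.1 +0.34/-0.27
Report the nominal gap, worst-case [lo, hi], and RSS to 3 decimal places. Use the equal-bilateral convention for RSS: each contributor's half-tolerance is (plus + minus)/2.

nominal=-53.800 wc=[-54.603,-52.880] rss=0.517

Stack each dimension's contribution:
  -A: nom -36.900 → Σnom=-36.900; wc +0.190/-0.020 → slack +0.190/-0.020; half-tol=0.105, Σhalf²=0.011025
  -B: nom -18.100 → Σnom=-55.000; wc +0.050/-0.050 → slack +0.240/-0.070; half-tol=0.050, Σhalf²=0.013525
  +C: nom +30.300 → Σnom=-24.700; wc +0.410/-0.393 → slack +0.650/-0.463; half-tol=0.401, Σhalf²=0.174727
  -D: nom -29.100 → Σnom=-53.800; wc +0.270/-0.340 → slack +0.920/-0.803; half-tol=0.305, Σhalf²=0.267752
Nominal = -53.800. Worst-case = [-53.800 - 0.803, -53.800 + 0.920] = [-54.603, -52.880]. RSS = √0.267752 = 0.517.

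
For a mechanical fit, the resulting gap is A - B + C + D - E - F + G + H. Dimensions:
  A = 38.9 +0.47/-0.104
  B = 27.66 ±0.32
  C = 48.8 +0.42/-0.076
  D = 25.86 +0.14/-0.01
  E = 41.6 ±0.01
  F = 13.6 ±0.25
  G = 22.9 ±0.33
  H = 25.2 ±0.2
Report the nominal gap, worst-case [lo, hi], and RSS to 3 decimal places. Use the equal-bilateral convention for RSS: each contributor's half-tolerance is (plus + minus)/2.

Stack each dimension's contribution:
  +A: nom +38.900 → Σnom=38.900; wc +0.470/-0.104 → slack +0.470/-0.104; half-tol=0.287, Σhalf²=0.082369
  -B: nom -27.660 → Σnom=11.240; wc +0.320/-0.320 → slack +0.790/-0.424; half-tol=0.320, Σhalf²=0.184769
  +C: nom +48.800 → Σnom=60.040; wc +0.420/-0.076 → slack +1.210/-0.500; half-tol=0.248, Σhalf²=0.246273
  +D: nom +25.860 → Σnom=85.900; wc +0.140/-0.010 → slack +1.350/-0.510; half-tol=0.075, Σhalf²=0.251898
  -E: nom -41.600 → Σnom=44.300; wc +0.010/-0.010 → slack +1.360/-0.520; half-tol=0.010, Σhalf²=0.251998
  -F: nom -13.600 → Σnom=30.700; wc +0.250/-0.250 → slack +1.610/-0.770; half-tol=0.250, Σhalf²=0.314498
  +G: nom +22.900 → Σnom=53.600; wc +0.330/-0.330 → slack +1.940/-1.100; half-tol=0.330, Σhalf²=0.423398
  +H: nom +25.200 → Σnom=78.800; wc +0.200/-0.200 → slack +2.140/-1.300; half-tol=0.200, Σhalf²=0.463398
Nominal = 78.800. Worst-case = [78.800 - 1.300, 78.800 + 2.140] = [77.500, 80.940]. RSS = √0.463398 = 0.681.

nominal=78.800 wc=[77.500,80.940] rss=0.681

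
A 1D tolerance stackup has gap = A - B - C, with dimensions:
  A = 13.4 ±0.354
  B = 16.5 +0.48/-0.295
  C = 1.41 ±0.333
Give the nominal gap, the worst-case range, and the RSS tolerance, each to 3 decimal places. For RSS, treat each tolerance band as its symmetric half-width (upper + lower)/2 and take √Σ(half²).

Stack each dimension's contribution:
  +A: nom +13.400 → Σnom=13.400; wc +0.354/-0.354 → slack +0.354/-0.354; half-tol=0.354, Σhalf²=0.125316
  -B: nom -16.500 → Σnom=-3.100; wc +0.295/-0.480 → slack +0.649/-0.834; half-tol=0.387, Σhalf²=0.275472
  -C: nom -1.410 → Σnom=-4.510; wc +0.333/-0.333 → slack +0.982/-1.167; half-tol=0.333, Σhalf²=0.386361
Nominal = -4.510. Worst-case = [-4.510 - 1.167, -4.510 + 0.982] = [-5.677, -3.528]. RSS = √0.386361 = 0.622.

nominal=-4.510 wc=[-5.677,-3.528] rss=0.622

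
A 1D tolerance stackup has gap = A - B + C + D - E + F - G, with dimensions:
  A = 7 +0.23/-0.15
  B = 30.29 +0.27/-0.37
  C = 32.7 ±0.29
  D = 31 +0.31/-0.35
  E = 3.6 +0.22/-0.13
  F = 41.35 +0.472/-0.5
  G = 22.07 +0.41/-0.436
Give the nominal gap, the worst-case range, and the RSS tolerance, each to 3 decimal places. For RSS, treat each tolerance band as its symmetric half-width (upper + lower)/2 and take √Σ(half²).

Stack each dimension's contribution:
  +A: nom +7.000 → Σnom=7.000; wc +0.230/-0.150 → slack +0.230/-0.150; half-tol=0.190, Σhalf²=0.036100
  -B: nom -30.290 → Σnom=-23.290; wc +0.370/-0.270 → slack +0.600/-0.420; half-tol=0.320, Σhalf²=0.138500
  +C: nom +32.700 → Σnom=9.410; wc +0.290/-0.290 → slack +0.890/-0.710; half-tol=0.290, Σhalf²=0.222600
  +D: nom +31.000 → Σnom=40.410; wc +0.310/-0.350 → slack +1.200/-1.060; half-tol=0.330, Σhalf²=0.331500
  -E: nom -3.600 → Σnom=36.810; wc +0.130/-0.220 → slack +1.330/-1.280; half-tol=0.175, Σhalf²=0.362125
  +F: nom +41.350 → Σnom=78.160; wc +0.472/-0.500 → slack +1.802/-1.780; half-tol=0.486, Σhalf²=0.598321
  -G: nom -22.070 → Σnom=56.090; wc +0.436/-0.410 → slack +2.238/-2.190; half-tol=0.423, Σhalf²=0.777250
Nominal = 56.090. Worst-case = [56.090 - 2.190, 56.090 + 2.238] = [53.900, 58.328]. RSS = √0.777250 = 0.882.

nominal=56.090 wc=[53.900,58.328] rss=0.882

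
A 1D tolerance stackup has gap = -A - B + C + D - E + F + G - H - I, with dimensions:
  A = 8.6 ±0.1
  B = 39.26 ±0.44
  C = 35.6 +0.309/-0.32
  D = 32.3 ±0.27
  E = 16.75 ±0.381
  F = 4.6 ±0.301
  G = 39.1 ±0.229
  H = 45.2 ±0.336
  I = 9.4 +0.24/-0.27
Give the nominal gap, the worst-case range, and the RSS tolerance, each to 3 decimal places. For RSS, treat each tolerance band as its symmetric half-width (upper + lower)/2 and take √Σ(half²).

Stack each dimension's contribution:
  -A: nom -8.600 → Σnom=-8.600; wc +0.100/-0.100 → slack +0.100/-0.100; half-tol=0.100, Σhalf²=0.010000
  -B: nom -39.260 → Σnom=-47.860; wc +0.440/-0.440 → slack +0.540/-0.540; half-tol=0.440, Σhalf²=0.203600
  +C: nom +35.600 → Σnom=-12.260; wc +0.309/-0.320 → slack +0.849/-0.860; half-tol=0.315, Σhalf²=0.302510
  +D: nom +32.300 → Σnom=20.040; wc +0.270/-0.270 → slack +1.119/-1.130; half-tol=0.270, Σhalf²=0.375410
  -E: nom -16.750 → Σnom=3.290; wc +0.381/-0.381 → slack +1.500/-1.511; half-tol=0.381, Σhalf²=0.520571
  +F: nom +4.600 → Σnom=7.890; wc +0.301/-0.301 → slack +1.801/-1.812; half-tol=0.301, Σhalf²=0.611172
  +G: nom +39.100 → Σnom=46.990; wc +0.229/-0.229 → slack +2.030/-2.041; half-tol=0.229, Σhalf²=0.663613
  -H: nom -45.200 → Σnom=1.790; wc +0.336/-0.336 → slack +2.366/-2.377; half-tol=0.336, Σhalf²=0.776509
  -I: nom -9.400 → Σnom=-7.610; wc +0.270/-0.240 → slack +2.636/-2.617; half-tol=0.255, Σhalf²=0.841534
Nominal = -7.610. Worst-case = [-7.610 - 2.617, -7.610 + 2.636] = [-10.227, -4.974]. RSS = √0.841534 = 0.917.

nominal=-7.610 wc=[-10.227,-4.974] rss=0.917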